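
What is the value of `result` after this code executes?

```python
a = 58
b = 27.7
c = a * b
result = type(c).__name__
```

a is int; b is float; c is float; result = 'float'

'float'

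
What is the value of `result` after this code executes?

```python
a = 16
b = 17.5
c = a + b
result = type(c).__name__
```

a is int; b is float; c is float; result = 'float'

'float'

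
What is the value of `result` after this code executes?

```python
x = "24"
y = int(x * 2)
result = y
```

x = '24'; y = 2424; result = 2424

2424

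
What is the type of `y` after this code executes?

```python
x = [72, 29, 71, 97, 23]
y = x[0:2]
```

Slicing a list returns a list

list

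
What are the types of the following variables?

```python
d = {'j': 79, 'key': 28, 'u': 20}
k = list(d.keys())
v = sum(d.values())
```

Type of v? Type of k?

sum of ints is int; list() converts to list

int, list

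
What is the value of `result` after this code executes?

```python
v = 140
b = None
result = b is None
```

v = 140; b = None; result = True

True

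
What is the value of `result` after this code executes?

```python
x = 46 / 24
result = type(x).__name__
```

x is float; result = 'float'

'float'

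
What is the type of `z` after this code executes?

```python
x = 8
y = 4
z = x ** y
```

positive int ** positive int = int

int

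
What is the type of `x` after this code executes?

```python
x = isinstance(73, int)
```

isinstance() returns bool

bool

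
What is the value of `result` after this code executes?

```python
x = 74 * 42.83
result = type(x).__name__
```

x is float; result = 'float'

'float'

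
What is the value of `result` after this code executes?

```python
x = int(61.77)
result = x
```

x = 61; result = 61

61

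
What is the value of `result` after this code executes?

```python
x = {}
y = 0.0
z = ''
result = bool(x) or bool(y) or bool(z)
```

x = {}; y = 0.0; z = ''; result = False

False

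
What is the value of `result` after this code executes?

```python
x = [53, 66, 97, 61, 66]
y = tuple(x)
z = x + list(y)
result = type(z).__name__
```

x is list; y is tuple; z is list; result = 'list'

'list'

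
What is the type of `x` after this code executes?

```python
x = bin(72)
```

bin() returns str representation

str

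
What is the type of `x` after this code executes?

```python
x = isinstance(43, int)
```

isinstance() returns bool

bool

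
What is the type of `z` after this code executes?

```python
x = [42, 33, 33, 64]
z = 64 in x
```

'in' operator returns bool

bool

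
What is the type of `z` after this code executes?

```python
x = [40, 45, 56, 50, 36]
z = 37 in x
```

'in' operator returns bool

bool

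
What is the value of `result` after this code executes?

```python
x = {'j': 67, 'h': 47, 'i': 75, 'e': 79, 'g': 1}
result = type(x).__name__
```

x is dict; result = 'dict'

'dict'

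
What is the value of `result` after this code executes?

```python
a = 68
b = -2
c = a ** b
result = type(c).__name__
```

a is int; b is int; c is float; result = 'float'

'float'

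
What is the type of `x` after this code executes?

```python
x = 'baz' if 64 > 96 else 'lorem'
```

Both branches of conditional are str

str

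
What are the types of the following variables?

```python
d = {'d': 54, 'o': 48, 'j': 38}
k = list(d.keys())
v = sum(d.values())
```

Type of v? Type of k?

sum of ints is int; list() converts to list

int, list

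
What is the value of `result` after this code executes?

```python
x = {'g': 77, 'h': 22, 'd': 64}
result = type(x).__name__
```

x is dict; result = 'dict'

'dict'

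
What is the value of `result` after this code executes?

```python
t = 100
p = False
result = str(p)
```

t = 100; p = False; result = 'False'

'False'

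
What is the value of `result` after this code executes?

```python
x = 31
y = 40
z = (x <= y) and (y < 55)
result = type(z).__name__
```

x is int; y is int; z is bool; result = 'bool'

'bool'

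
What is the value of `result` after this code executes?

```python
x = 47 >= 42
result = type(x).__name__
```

x is bool; result = 'bool'

'bool'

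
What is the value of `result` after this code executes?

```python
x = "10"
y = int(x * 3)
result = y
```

x = '10'; y = 101010; result = 101010

101010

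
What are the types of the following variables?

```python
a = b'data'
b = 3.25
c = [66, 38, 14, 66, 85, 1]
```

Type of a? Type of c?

a is assigned a bytes literal (b'...' prefix); c is assigned a list literal (square brackets)

bytes, list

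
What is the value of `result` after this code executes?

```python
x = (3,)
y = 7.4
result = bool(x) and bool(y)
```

x = (3,); y = 7.4; result = True

True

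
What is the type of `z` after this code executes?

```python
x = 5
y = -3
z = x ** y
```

int ** negative = float

float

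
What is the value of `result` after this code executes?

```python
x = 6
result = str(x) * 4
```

x = 6; result = '6666'

'6666'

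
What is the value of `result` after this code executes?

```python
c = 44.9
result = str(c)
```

c = 44.9; result = '44.9'

'44.9'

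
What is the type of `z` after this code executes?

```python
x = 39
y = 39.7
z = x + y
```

int + float = float

float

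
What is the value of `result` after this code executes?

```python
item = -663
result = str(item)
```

item = -663; result = '-663'

'-663'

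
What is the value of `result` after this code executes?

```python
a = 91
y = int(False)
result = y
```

a = 91; y = 0; result = 0

0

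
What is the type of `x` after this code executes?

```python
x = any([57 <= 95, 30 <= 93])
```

any() returns bool

bool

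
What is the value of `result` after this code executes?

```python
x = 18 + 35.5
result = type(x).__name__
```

x is float; result = 'float'

'float'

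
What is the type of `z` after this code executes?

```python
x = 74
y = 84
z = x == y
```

Equality comparison returns bool

bool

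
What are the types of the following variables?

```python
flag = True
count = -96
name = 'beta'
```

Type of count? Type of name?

count is assigned a bare integer (no decimal point), so it is an int; name is assigned a quoted string literal, so it is a str

int, str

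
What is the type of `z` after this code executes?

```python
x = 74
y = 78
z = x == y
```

Equality comparison returns bool

bool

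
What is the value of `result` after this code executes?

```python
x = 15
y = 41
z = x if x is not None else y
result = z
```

x = 15; y = 41; z = 15; result = 15

15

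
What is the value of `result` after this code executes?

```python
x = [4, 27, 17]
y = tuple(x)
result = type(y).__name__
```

x is list; y is tuple; result = 'tuple'

'tuple'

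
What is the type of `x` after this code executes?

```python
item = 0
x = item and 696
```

'and' returns first falsy value (0 is int)

int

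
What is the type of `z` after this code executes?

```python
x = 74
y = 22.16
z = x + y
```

int + float = float

float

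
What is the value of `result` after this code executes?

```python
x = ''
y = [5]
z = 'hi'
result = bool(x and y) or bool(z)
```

x = ''; y = [5]; z = 'hi'; result = True

True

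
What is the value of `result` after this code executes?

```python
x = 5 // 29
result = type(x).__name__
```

x is int; result = 'int'

'int'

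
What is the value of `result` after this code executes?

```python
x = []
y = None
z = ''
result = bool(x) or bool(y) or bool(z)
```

x = []; y = None; z = ''; result = False

False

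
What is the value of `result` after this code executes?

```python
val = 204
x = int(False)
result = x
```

val = 204; x = 0; result = 0

0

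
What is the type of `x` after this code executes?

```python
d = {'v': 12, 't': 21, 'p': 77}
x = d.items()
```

dict.items() returns dict_items view

dict_items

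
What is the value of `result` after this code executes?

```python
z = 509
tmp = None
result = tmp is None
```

z = 509; tmp = None; result = True

True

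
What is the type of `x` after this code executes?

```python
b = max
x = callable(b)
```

callable() returns bool

bool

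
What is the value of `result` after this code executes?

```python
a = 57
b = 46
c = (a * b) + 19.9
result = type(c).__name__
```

a is int; b is int; c is float; result = 'float'

'float'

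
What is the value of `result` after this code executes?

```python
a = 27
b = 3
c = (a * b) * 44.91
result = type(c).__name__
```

a is int; b is int; c is float; result = 'float'

'float'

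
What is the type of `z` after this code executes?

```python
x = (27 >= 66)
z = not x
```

'not' returns bool

bool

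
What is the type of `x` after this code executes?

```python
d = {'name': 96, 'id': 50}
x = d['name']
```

Accessing dict[str, int] with str key returns int

int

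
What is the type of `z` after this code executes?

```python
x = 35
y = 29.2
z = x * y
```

int * float = float

float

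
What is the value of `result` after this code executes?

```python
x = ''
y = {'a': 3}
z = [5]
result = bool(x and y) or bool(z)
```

x = ''; y = {'a': 3}; z = [5]; result = True

True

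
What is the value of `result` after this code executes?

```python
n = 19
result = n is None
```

n = 19; result = False

False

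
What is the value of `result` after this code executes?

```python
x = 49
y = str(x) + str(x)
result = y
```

x = 49; y = '4949'; result = '4949'

'4949'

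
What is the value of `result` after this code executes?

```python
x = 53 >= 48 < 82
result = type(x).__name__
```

x is bool; result = 'bool'

'bool'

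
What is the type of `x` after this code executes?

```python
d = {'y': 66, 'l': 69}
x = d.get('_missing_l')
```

dict.get() returns None when key not found

NoneType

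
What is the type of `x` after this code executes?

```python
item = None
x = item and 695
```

'and' returns first falsy value (None)

NoneType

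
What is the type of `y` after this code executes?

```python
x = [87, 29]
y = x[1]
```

Indexing list[int] returns int

int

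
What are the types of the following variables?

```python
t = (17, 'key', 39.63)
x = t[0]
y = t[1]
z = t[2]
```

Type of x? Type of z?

tuple[0] is int; tuple[2] is float

int, float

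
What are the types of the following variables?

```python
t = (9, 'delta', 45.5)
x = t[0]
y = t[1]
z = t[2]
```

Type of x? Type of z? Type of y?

tuple[0] is int; tuple[2] is float; tuple[1] is str

int, float, str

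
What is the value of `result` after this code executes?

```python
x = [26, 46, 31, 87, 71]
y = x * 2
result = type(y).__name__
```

x is list; y is list; result = 'list'

'list'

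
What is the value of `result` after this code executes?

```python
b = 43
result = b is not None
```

b = 43; result = True

True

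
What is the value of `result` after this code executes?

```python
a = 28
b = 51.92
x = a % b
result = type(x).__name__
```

a is int; b is float; x is float; result = 'float'

'float'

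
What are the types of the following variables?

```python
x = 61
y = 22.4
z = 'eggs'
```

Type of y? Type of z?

y is assigned a number with a decimal point, so it is a float; z is assigned a quoted string literal, so it is a str

float, str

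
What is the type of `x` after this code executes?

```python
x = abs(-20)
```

abs() of int returns int

int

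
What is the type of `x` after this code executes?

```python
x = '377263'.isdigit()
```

str.isdigit() returns bool

bool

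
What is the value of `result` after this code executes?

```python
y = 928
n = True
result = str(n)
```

y = 928; n = True; result = 'True'

'True'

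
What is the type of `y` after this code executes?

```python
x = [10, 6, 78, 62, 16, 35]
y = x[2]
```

Indexing list[int] returns int

int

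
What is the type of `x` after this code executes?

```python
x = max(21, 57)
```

max() of ints returns int

int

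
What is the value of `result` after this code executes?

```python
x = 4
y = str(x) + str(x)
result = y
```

x = 4; y = '44'; result = '44'

'44'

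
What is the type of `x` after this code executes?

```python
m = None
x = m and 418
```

'and' returns first falsy value (None)

NoneType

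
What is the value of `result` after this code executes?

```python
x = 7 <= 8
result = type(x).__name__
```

x is bool; result = 'bool'

'bool'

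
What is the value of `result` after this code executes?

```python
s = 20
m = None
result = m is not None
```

s = 20; m = None; result = False

False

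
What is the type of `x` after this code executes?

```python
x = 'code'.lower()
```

str.lower() returns str

str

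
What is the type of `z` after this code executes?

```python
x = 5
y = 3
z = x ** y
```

positive int ** positive int = int

int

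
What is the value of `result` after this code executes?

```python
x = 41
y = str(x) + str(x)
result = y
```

x = 41; y = '4141'; result = '4141'

'4141'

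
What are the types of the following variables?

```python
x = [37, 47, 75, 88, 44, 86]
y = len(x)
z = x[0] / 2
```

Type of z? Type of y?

int / int = float; len() returns int

float, int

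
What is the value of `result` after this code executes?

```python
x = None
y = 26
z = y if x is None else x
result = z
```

x = None; y = 26; z = 26; result = 26

26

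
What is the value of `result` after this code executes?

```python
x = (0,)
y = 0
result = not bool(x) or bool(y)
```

x = (0,); y = 0; result = False

False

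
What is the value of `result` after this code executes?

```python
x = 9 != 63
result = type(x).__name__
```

x is bool; result = 'bool'

'bool'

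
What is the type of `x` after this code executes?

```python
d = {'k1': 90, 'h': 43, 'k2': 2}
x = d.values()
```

.values() returns dict_values view

dict_values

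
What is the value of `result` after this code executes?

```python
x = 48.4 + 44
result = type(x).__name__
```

x is float; result = 'float'

'float'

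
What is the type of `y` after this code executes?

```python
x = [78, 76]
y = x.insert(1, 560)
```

list.insert() returns None

NoneType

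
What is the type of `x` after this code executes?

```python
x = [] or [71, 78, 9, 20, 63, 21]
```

'or' returns first truthy value (list)

list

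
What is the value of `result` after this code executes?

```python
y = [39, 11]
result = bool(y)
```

y = [39, 11]; result = True

True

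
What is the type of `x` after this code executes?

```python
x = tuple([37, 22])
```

tuple() constructor returns tuple

tuple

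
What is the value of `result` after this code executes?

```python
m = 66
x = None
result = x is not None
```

m = 66; x = None; result = False

False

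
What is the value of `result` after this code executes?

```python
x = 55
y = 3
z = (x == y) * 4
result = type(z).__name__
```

x is int; y is int; z is int; result = 'int'

'int'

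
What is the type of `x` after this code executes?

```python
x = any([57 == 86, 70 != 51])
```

any() returns bool

bool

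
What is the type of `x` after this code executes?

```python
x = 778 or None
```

'or' returns first truthy value

int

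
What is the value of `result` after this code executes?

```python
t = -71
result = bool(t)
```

t = -71; result = True

True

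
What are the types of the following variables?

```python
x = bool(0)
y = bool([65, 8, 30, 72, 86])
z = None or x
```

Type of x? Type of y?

bool() returns bool; bool() returns bool

bool, bool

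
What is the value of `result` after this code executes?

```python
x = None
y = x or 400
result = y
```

x = None; y = 400; result = 400

400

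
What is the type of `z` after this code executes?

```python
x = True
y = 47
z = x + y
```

bool + int = int (bool is subclass of int)

int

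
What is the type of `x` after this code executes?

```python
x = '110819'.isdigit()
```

str.isdigit() returns bool

bool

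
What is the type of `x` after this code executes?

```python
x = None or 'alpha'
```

'or' with None returns the other truthy value (str)

str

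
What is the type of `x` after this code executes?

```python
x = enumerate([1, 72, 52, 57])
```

enumerate() returns an enumerate object

enumerate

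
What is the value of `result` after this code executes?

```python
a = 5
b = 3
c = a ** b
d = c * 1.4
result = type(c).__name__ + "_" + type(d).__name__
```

a is int; b is int; c is int; d is float; result = 'int_float'

'int_float'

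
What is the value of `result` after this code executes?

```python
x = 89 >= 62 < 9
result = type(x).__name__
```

x is bool; result = 'bool'

'bool'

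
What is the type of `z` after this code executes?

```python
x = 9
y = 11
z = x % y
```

int % int = int

int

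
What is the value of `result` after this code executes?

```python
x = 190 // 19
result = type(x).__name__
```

x is int; result = 'int'

'int'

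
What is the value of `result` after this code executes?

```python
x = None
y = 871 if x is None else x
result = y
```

x = None; y = 871; result = 871

871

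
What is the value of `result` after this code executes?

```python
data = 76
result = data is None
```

data = 76; result = False

False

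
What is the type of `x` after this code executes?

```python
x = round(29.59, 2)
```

round() with decimal places returns float

float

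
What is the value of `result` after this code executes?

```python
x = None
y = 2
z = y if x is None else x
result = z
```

x = None; y = 2; z = 2; result = 2

2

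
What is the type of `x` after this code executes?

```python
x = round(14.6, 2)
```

round() with decimal places returns float

float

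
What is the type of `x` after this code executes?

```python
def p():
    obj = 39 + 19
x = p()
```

Function without return returns None

NoneType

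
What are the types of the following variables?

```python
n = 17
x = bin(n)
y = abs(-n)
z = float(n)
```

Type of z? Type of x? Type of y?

float() returns float; bin() returns str; abs() of int returns int

float, str, int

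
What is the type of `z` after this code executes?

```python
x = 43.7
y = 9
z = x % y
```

float % int = float

float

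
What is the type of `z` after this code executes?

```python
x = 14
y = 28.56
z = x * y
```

int * float = float

float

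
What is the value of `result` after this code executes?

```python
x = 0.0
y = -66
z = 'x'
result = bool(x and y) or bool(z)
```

x = 0.0; y = -66; z = 'x'; result = True

True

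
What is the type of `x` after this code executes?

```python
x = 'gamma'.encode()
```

str.encode() returns bytes

bytes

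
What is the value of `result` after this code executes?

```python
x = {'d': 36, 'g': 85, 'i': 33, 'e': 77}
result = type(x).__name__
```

x is dict; result = 'dict'

'dict'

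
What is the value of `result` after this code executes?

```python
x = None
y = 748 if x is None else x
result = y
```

x = None; y = 748; result = 748

748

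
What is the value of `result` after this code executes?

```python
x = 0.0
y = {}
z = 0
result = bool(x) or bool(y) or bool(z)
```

x = 0.0; y = {}; z = 0; result = False

False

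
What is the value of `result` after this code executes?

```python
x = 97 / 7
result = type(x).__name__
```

x is float; result = 'float'

'float'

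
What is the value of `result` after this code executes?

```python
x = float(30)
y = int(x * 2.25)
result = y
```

x = 30.0; y = 67; result = 67

67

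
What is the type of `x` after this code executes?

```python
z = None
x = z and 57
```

'and' returns first falsy value (None)

NoneType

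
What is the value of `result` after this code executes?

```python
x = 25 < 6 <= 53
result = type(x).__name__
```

x is bool; result = 'bool'

'bool'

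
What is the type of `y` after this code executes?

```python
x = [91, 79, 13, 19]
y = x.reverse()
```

list.reverse() returns None

NoneType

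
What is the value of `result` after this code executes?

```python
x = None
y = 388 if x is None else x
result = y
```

x = None; y = 388; result = 388

388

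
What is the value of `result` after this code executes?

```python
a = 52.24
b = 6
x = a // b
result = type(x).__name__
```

a is float; b is int; x is float; result = 'float'

'float'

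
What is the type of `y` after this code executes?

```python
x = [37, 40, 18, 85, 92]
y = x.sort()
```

list.sort() returns None (mutates in place)

NoneType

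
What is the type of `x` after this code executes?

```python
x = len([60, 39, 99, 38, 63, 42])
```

len() always returns int

int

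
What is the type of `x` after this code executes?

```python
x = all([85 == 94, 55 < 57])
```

all() returns bool

bool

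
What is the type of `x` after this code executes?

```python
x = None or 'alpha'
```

'or' with None returns the other truthy value (str)

str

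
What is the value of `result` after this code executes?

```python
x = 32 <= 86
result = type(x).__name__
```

x is bool; result = 'bool'

'bool'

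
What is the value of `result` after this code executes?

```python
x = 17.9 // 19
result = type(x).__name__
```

x is float; result = 'float'

'float'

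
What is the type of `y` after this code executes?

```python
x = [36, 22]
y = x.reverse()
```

list.reverse() returns None

NoneType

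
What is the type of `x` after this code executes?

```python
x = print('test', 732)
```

print() returns None

NoneType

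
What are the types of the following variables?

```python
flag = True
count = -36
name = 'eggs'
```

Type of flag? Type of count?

flag is assigned the constant True, which has type bool; count is assigned a bare integer (no decimal point), so it is an int

bool, int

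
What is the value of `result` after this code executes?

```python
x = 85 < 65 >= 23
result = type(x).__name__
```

x is bool; result = 'bool'

'bool'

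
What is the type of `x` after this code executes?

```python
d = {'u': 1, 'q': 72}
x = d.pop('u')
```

dict.pop() returns the value

int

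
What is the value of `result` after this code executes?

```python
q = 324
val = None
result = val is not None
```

q = 324; val = None; result = False

False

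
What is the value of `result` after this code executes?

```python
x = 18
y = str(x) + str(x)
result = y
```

x = 18; y = '1818'; result = '1818'

'1818'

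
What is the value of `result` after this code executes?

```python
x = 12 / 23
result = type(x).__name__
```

x is float; result = 'float'

'float'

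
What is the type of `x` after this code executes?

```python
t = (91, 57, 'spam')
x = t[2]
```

Index 2 of tuple is a str literal

str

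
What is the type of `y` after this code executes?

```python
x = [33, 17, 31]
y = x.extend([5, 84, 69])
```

list.extend() returns None

NoneType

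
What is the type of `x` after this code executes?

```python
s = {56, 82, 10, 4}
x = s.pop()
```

Popping from set[int] returns int

int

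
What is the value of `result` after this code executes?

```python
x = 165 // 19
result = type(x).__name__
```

x is int; result = 'int'

'int'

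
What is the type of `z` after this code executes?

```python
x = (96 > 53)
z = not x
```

'not' returns bool

bool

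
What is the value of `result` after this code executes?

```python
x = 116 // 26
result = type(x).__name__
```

x is int; result = 'int'

'int'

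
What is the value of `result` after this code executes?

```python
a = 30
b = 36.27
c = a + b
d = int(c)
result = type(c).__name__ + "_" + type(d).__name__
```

a is int; b is float; c is float; d is int; result = 'float_int'

'float_int'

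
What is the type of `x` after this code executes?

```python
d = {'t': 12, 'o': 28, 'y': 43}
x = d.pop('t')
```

dict.pop() returns the value

int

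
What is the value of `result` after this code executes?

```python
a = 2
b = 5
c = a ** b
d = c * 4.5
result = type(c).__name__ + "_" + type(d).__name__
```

a is int; b is int; c is int; d is float; result = 'int_float'

'int_float'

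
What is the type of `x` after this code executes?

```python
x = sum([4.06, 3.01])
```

sum() of floats returns float

float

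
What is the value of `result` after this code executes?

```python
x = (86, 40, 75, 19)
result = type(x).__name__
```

x is tuple; result = 'tuple'

'tuple'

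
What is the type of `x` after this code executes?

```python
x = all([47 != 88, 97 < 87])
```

all() returns bool

bool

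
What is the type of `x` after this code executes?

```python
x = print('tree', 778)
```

print() returns None

NoneType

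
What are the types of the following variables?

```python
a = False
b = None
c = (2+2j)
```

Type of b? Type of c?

b is assigned None, whose type is NoneType; c is assigned (2+2j), an int plus an imaginary literal (j suffix), which evaluates to complex

NoneType, complex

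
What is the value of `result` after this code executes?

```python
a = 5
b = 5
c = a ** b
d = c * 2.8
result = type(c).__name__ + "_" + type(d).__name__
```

a is int; b is int; c is int; d is float; result = 'int_float'

'int_float'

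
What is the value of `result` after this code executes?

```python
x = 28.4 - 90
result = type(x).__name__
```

x is float; result = 'float'

'float'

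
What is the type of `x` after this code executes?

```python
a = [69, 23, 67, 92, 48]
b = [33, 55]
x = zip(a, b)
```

zip() returns a zip object

zip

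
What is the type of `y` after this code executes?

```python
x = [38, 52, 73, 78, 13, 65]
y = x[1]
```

Indexing list[int] returns int

int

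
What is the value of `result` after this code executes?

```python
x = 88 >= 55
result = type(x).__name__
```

x is bool; result = 'bool'

'bool'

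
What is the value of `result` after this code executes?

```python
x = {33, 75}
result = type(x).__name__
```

x is set; result = 'set'

'set'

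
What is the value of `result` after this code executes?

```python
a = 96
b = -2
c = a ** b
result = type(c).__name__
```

a is int; b is int; c is float; result = 'float'

'float'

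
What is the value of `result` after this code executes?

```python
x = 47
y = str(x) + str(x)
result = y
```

x = 47; y = '4747'; result = '4747'

'4747'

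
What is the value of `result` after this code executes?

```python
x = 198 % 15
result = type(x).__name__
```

x is int; result = 'int'

'int'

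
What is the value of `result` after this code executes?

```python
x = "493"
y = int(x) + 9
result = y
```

x = '493'; y = 502; result = 502

502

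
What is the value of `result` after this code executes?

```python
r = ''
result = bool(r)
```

r = ''; result = False

False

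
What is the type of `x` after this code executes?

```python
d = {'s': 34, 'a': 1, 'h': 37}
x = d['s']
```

Accessing dict[str, int] with str key returns int

int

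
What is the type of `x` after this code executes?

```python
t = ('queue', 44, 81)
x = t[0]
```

Index 0 of tuple is a str literal

str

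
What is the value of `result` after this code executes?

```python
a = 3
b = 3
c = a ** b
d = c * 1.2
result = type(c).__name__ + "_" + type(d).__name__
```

a is int; b is int; c is int; d is float; result = 'int_float'

'int_float'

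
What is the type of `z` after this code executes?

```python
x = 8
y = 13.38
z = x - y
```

int - float = float

float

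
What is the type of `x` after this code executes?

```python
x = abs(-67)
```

abs() of int returns int

int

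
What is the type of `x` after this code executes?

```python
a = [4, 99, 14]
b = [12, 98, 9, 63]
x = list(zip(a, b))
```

list(zip()) returns a list of tuples

list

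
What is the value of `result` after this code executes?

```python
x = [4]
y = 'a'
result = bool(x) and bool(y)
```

x = [4]; y = 'a'; result = True

True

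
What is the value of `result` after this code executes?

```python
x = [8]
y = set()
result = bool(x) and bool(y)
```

x = [8]; y = set(); result = False

False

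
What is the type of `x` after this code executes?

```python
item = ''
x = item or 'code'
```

'or' returns first truthy value (str)

str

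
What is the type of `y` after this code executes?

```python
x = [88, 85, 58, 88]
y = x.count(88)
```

list.count() returns int

int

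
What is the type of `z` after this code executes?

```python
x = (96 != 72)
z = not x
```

'not' returns bool

bool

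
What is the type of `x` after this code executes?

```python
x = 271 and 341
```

'and' with truthy values returns last operand (int)

int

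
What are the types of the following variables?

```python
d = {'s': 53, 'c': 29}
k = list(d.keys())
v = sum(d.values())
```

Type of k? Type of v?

list() converts to list; sum of ints is int

list, int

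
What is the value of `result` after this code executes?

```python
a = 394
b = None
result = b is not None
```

a = 394; b = None; result = False

False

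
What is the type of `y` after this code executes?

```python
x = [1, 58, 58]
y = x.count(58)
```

list.count() returns int

int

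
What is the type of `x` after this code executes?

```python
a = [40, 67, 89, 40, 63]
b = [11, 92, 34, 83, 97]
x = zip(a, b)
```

zip() returns a zip object

zip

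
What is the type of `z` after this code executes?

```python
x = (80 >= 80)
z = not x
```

'not' returns bool

bool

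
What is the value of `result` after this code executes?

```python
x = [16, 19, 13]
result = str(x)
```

x = [16, 19, 13]; result = '[16, 19, 13]'

'[16, 19, 13]'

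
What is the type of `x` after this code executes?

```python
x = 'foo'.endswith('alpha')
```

str.endswith() returns bool

bool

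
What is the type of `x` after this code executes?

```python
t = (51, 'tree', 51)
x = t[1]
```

Index 1 of tuple is a str literal

str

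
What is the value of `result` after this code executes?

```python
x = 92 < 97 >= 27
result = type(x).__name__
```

x is bool; result = 'bool'

'bool'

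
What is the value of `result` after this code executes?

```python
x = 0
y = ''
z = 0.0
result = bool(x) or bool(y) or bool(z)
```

x = 0; y = ''; z = 0.0; result = False

False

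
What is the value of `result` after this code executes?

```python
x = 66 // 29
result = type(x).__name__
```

x is int; result = 'int'

'int'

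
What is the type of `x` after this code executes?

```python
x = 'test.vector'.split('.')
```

str.split() returns list

list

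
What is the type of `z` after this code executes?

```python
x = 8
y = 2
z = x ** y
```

positive int ** positive int = int

int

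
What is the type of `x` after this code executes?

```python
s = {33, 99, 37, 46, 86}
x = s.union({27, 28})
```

set.union() returns a new set

set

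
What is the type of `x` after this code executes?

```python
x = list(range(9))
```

list(range()) returns list

list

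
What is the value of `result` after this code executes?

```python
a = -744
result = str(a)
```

a = -744; result = '-744'

'-744'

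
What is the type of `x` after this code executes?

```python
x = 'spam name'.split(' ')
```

str.split() returns list

list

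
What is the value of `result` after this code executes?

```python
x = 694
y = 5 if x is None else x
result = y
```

x = 694; y = 694; result = 694

694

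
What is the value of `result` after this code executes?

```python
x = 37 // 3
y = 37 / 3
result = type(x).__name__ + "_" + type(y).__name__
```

x is int; y is float; result = 'int_float'

'int_float'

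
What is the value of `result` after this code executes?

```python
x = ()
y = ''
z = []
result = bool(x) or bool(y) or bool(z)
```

x = (); y = ''; z = []; result = False

False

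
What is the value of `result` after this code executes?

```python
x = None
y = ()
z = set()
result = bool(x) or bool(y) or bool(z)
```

x = None; y = (); z = set(); result = False

False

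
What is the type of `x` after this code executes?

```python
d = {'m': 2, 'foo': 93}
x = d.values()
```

.values() returns dict_values view

dict_values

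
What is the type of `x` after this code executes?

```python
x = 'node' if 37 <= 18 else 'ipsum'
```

Both branches of conditional are str

str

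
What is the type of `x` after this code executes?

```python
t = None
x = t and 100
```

'and' returns first falsy value (None)

NoneType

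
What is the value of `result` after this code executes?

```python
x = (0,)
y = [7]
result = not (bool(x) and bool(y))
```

x = (0,); y = [7]; result = False

False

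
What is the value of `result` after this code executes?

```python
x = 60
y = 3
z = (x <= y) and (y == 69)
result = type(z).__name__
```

x is int; y is int; z is bool; result = 'bool'

'bool'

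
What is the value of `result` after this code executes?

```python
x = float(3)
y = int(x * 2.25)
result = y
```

x = 3.0; y = 6; result = 6

6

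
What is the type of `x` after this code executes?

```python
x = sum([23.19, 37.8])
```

sum() of floats returns float

float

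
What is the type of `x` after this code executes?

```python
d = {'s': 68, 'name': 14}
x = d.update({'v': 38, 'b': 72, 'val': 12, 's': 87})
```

dict.update() returns None

NoneType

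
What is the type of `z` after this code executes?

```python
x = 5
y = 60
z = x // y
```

int // int = int

int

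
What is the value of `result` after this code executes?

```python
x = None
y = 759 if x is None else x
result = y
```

x = None; y = 759; result = 759

759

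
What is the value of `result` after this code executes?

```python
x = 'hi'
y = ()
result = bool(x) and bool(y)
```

x = 'hi'; y = (); result = False

False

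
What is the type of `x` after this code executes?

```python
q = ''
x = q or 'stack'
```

'or' returns first truthy value (str)

str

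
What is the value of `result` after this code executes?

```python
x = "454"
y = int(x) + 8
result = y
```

x = '454'; y = 462; result = 462

462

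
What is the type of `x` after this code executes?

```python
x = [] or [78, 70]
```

'or' returns first truthy value (list)

list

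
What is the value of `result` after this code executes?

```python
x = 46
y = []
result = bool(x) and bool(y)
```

x = 46; y = []; result = False

False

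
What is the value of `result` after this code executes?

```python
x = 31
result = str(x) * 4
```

x = 31; result = '31313131'

'31313131'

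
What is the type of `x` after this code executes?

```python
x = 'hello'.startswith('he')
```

str.startswith() returns bool

bool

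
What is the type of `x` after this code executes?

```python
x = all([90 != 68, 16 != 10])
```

all() returns bool

bool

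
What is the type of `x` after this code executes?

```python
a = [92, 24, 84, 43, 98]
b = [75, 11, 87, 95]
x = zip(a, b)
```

zip() returns a zip object

zip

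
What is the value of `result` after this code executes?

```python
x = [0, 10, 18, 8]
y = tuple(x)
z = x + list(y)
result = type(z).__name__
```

x is list; y is tuple; z is list; result = 'list'

'list'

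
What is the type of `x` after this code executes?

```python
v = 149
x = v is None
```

'is' comparison returns bool

bool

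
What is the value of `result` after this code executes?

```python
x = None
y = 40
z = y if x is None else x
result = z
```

x = None; y = 40; z = 40; result = 40

40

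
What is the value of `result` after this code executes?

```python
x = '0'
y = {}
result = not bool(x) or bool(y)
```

x = '0'; y = {}; result = False

False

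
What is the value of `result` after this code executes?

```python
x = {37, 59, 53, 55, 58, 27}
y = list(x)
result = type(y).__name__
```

x is set; y is list; result = 'list'

'list'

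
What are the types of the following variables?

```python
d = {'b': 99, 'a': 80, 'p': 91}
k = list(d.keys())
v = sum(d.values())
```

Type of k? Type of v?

list() converts to list; sum of ints is int

list, int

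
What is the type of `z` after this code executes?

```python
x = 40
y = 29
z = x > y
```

Comparison returns bool

bool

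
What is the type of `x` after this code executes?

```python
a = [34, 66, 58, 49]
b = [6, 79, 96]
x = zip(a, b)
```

zip() returns a zip object

zip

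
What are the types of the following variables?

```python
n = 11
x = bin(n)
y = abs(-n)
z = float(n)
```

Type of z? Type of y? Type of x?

float() returns float; abs() of int returns int; bin() returns str

float, int, str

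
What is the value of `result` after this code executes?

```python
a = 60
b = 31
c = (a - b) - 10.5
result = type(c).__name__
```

a is int; b is int; c is float; result = 'float'

'float'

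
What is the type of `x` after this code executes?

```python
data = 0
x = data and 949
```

'and' returns first falsy value (0 is int)

int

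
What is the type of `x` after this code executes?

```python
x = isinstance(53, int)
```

isinstance() returns bool

bool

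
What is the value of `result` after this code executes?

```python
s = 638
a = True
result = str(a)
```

s = 638; a = True; result = 'True'

'True'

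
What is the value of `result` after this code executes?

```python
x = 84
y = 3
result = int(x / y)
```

x = 84; y = 3; result = 28

28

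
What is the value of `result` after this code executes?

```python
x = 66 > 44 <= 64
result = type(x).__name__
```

x is bool; result = 'bool'

'bool'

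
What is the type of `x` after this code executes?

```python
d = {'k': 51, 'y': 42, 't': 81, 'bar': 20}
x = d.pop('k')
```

dict.pop() returns the value

int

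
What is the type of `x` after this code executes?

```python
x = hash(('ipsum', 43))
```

hash() returns int

int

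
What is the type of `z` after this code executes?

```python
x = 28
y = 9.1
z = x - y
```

int - float = float

float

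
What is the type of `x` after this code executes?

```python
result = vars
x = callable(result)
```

callable() returns bool

bool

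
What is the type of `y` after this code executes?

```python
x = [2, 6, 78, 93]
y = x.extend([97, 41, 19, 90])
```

list.extend() returns None

NoneType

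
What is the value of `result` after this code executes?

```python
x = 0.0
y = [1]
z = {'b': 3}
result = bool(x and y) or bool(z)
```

x = 0.0; y = [1]; z = {'b': 3}; result = True

True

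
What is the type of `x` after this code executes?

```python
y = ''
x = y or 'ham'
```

'or' returns first truthy value (str)

str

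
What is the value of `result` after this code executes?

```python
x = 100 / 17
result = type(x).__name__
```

x is float; result = 'float'

'float'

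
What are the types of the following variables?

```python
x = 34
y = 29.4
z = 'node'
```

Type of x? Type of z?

x is assigned a bare integer (no decimal point), so it is an int; z is assigned a quoted string literal, so it is a str

int, str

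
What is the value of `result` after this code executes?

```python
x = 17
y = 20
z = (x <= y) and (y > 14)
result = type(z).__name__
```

x is int; y is int; z is bool; result = 'bool'

'bool'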